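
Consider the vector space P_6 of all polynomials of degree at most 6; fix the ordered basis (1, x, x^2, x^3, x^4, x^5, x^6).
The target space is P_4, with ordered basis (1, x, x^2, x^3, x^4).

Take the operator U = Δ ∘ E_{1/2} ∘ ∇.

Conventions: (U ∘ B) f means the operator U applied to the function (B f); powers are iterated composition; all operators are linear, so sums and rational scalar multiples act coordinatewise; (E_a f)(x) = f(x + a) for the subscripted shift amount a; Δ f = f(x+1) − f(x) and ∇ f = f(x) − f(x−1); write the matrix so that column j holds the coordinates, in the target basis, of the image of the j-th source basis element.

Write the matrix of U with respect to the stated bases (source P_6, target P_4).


image of 1: 0
image of x: 0
image of x^2: 2
image of x^3: 6x + 3
image of x^4: 12x^2 + 12x + 5
image of x^5: 20x^3 + 30x^2 + 25x + 15/2
image of x^6: 30x^4 + 60x^3 + 75x^2 + 45x + 91/8
each image's coordinates form column j of the matrix

the matrix is [[0, 0, 2, 3, 5, 15/2, 91/8]; [0, 0, 0, 6, 12, 25, 45]; [0, 0, 0, 0, 12, 30, 75]; [0, 0, 0, 0, 0, 20, 60]; [0, 0, 0, 0, 0, 0, 30]] (rows listed top to bottom)


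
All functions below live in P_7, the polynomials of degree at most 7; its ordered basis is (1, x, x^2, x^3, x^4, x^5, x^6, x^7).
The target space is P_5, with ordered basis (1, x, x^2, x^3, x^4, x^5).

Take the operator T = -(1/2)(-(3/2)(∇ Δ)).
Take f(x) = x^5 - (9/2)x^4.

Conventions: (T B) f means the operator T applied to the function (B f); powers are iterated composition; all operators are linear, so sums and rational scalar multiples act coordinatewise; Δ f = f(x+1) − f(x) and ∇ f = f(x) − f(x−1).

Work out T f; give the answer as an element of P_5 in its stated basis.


Δ f = 5x^4 - 8x^3 - 17x^2 - 13x - 7/2
∇ Δ f = 20x^3 - 54x^2 + 10x - 9
(-(3/2)(∇ Δ)) f = -30x^3 + 81x^2 - 15x + 27/2
(-(1/2)(-(3/2)(∇ Δ))) f = 15x^3 - (81/2)x^2 + (15/2)x - 27/4

g(x) = 15x^3 - (81/2)x^2 + (15/2)x - 27/4


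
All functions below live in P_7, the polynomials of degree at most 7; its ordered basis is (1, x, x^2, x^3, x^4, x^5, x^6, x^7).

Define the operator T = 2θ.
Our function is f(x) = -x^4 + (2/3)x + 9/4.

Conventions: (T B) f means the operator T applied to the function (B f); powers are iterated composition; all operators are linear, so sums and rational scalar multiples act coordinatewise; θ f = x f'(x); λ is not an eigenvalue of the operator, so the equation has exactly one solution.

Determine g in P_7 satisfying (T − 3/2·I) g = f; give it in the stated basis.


write g with unknown coordinates in the stated basis and equate coefficients in (T − 3/2·I) g = f
solving from the highest basis element down gives g = -(2/13)x^4 + (4/3)x - 3/2
check: T g = -(16/13)x^4 + (8/3)x
so T g − 3/2·g = -x^4 + (2/3)x + 9/4 = f ✓

g(x) = -(2/13)x^4 + (4/3)x - 3/2


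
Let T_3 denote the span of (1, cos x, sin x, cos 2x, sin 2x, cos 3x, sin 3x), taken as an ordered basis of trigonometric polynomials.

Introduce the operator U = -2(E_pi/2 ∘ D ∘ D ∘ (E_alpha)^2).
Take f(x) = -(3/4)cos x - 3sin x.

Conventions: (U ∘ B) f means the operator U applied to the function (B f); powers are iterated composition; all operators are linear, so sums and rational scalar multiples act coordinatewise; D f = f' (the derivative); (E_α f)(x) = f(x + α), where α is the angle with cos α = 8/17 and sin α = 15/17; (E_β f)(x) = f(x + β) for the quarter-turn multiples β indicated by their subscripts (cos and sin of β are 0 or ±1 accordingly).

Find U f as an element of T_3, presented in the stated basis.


E_alpha f = -3cos x - (3/4)sin x
E_alpha E_alpha f = -(141/68)cos x + (39/17)sin x
D (E_alpha)^2 f = (39/17)cos x + (141/68)sin x
D D (E_alpha)^2 f = (141/68)cos x - (39/17)sin x
E_pi/2 (D ∘ D) (E_alpha)^2 f = -(39/17)cos x - (141/68)sin x
(-2(E_pi/2 ∘ D ∘ D ∘ (E_alpha)^2)) f = (78/17)cos x + (141/34)sin x

the image equals g(x) = (78/17)cos x + (141/34)sin x


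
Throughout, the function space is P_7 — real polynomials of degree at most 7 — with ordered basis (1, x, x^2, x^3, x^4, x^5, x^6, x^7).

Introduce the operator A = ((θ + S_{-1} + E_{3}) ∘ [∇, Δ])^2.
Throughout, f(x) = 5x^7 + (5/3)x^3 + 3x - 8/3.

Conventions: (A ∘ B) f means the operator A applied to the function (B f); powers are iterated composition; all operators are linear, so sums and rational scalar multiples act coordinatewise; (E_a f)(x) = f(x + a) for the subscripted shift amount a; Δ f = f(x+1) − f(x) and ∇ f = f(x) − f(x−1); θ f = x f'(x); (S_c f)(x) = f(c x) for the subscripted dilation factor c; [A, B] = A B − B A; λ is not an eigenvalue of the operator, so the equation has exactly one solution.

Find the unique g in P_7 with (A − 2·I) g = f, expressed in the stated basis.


write g with unknown coordinates in the stated basis and equate coefficients in (A − 2·I) g = f
solving from the highest basis element down gives g = -(5/2)x^7 - (5/6)x^3 - (3/2)x + 4/3
check: A g = 0
so A g − 2·g = 5x^7 + (5/3)x^3 + 3x - 8/3 = f ✓

g(x) = -(5/2)x^7 - (5/6)x^3 - (3/2)x + 4/3


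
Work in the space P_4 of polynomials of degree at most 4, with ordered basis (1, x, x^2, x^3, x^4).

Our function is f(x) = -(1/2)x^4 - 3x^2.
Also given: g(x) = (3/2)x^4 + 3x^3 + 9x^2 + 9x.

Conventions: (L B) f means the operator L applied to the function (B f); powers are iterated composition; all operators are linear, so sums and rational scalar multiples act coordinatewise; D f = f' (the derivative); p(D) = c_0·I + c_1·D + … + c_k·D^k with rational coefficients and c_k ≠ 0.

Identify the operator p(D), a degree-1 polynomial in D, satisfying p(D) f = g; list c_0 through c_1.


p(D) = -3·I − (3/2)·D, i.e. c_0 = -3, c_1 = -3/2

D^0 f = -(1/2)x^4 - 3x^2
D^1 f = -2x^3 - 6x
matching coefficients of g against c_0 f + c_1 Df + … from the top degree down determines the c_i
solution: c_0 = -3, c_1 = -3/2


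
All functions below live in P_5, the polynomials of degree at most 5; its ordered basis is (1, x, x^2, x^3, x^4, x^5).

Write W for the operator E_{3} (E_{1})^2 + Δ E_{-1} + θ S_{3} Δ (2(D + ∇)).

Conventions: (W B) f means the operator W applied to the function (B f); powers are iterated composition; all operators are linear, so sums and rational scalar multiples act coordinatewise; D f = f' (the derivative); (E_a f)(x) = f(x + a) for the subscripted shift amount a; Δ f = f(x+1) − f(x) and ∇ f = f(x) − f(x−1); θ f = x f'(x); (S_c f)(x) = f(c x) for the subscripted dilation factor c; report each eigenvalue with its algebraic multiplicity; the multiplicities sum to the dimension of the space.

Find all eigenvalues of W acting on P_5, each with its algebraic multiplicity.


image of 1: 1
image of x: x + 6
image of x^2: x^2 + 12x + 24
image of x^3: x^3 + 18x^2 + 144x + 126
image of x^4: x^4 + 24x^3 + 1008x^2 + 576x + 624
image of x^5: x^5 + 30x^4 + 6720x^3 + 2340x^2 + 3300x + 3126
the matrix is upper triangular; its diagonal is (1, 1, 1, 1, 1, 1)
for a triangular matrix the eigenvalues are the diagonal entries, with algebraic multiplicity their repetition count

λ = 1 (multiplicity 6)


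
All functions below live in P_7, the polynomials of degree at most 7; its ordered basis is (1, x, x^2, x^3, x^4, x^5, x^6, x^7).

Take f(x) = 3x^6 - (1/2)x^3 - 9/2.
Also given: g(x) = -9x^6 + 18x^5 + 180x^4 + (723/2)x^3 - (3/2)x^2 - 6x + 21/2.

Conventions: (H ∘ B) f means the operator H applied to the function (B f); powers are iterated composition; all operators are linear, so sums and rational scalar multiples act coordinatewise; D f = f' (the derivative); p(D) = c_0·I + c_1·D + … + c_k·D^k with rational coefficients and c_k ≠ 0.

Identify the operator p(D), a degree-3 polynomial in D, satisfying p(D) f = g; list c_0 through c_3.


c_0 = -3, c_1 = 1, c_2 = 2, c_3 = 1

D^0 f = 3x^6 - (1/2)x^3 - 9/2
D^1 f = 18x^5 - (3/2)x^2
D^2 f = 90x^4 - 3x
D^3 f = 360x^3 - 3
matching coefficients of g against c_0 f + c_1 Df + … from the top degree down determines the c_i
solution: c_0 = -3, c_1 = 1, c_2 = 2, c_3 = 1


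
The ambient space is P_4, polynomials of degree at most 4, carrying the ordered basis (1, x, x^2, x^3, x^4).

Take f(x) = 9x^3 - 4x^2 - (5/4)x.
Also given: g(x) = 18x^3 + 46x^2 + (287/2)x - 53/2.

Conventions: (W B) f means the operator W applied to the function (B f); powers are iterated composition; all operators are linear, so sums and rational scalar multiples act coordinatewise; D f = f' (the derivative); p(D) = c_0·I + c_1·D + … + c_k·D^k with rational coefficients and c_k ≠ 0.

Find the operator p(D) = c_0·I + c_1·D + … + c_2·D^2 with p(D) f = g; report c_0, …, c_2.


c_0 = 2, c_1 = 2, c_2 = 3

D^0 f = 9x^3 - 4x^2 - (5/4)x
D^1 f = 27x^2 - 8x - 5/4
D^2 f = 54x - 8
matching coefficients of g against c_0 f + c_1 Df + … from the top degree down determines the c_i
solution: c_0 = 2, c_1 = 2, c_2 = 3


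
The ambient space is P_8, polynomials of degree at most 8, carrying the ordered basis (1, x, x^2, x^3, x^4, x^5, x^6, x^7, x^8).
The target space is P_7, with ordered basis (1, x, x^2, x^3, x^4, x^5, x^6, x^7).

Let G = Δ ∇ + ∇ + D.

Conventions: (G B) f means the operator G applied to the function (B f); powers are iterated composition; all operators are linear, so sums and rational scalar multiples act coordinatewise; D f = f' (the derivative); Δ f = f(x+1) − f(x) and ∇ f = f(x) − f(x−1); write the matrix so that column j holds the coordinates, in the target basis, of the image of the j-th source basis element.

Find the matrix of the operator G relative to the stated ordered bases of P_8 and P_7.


image of 1: 0
image of x: 2
image of x^2: 4x + 1
image of x^3: 6x^2 + 3x + 1
image of x^4: 8x^3 + 6x^2 + 4x + 1
image of x^5: 10x^4 + 10x^3 + 10x^2 + 5x + 1
image of x^6: 12x^5 + 15x^4 + 20x^3 + 15x^2 + 6x + 1
image of x^7: 14x^6 + 21x^5 + 35x^4 + 35x^3 + 21x^2 + 7x + 1
image of x^8: 16x^7 + 28x^6 + 56x^5 + 70x^4 + 56x^3 + 28x^2 + 8x + 1
each image's coordinates form column j of the matrix

the matrix is [[0, 2, 1, 1, 1, 1, 1, 1, 1]; [0, 0, 4, 3, 4, 5, 6, 7, 8]; [0, 0, 0, 6, 6, 10, 15, 21, 28]; [0, 0, 0, 0, 8, 10, 20, 35, 56]; [0, 0, 0, 0, 0, 10, 15, 35, 70]; [0, 0, 0, 0, 0, 0, 12, 21, 56]; [0, 0, 0, 0, 0, 0, 0, 14, 28]; [0, 0, 0, 0, 0, 0, 0, 0, 16]] (rows listed top to bottom)


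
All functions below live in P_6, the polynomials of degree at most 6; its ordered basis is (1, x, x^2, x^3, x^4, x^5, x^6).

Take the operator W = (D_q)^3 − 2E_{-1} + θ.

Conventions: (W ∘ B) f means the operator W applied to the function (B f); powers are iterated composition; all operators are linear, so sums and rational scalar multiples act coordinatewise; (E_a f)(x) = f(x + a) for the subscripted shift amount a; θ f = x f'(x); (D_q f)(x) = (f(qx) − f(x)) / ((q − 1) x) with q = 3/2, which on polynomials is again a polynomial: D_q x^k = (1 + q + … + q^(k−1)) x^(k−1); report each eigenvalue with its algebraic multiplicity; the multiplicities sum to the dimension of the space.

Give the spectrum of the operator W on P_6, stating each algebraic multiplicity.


λ = -2 (multiplicity 1), λ = -1 (multiplicity 1), λ = 0 (multiplicity 1), λ = 1 (multiplicity 1), λ = 2 (multiplicity 1), λ = 3 (multiplicity 1), λ = 4 (multiplicity 1)

image of 1: -2
image of x: -x + 2
image of x^2: 4x - 2
image of x^3: x^3 + 6x^2 - 6x + 111/8
image of x^4: 2x^4 + 8x^3 - 12x^2 + (6687/64)x - 2
image of x^5: 3x^5 + 10x^4 - 20x^3 + (270825/512)x^2 - 10x + 2
image of x^6: 4x^6 + 12x^5 - 30x^4 + (9284315/4096)x^3 - 30x^2 + 12x - 2
the matrix is upper triangular; its diagonal is (-2, -1, 0, 1, 2, 3, 4)
for a triangular matrix the eigenvalues are the diagonal entries, with algebraic multiplicity their repetition count


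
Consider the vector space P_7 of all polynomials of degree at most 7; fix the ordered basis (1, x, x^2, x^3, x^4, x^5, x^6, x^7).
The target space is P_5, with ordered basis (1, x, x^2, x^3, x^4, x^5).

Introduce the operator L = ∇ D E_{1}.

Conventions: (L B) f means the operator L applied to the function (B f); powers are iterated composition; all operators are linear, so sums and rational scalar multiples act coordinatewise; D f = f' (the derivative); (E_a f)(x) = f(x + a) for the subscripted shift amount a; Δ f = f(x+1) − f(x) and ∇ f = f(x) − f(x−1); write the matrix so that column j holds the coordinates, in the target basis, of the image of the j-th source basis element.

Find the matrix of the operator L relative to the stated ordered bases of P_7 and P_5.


image of 1: 0
image of x: 0
image of x^2: 2
image of x^3: 6x + 3
image of x^4: 12x^2 + 12x + 4
image of x^5: 20x^3 + 30x^2 + 20x + 5
image of x^6: 30x^4 + 60x^3 + 60x^2 + 30x + 6
image of x^7: 42x^5 + 105x^4 + 140x^3 + 105x^2 + 42x + 7
each image's coordinates form column j of the matrix

the matrix is [[0, 0, 2, 3, 4, 5, 6, 7]; [0, 0, 0, 6, 12, 20, 30, 42]; [0, 0, 0, 0, 12, 30, 60, 105]; [0, 0, 0, 0, 0, 20, 60, 140]; [0, 0, 0, 0, 0, 0, 30, 105]; [0, 0, 0, 0, 0, 0, 0, 42]] (rows listed top to bottom)


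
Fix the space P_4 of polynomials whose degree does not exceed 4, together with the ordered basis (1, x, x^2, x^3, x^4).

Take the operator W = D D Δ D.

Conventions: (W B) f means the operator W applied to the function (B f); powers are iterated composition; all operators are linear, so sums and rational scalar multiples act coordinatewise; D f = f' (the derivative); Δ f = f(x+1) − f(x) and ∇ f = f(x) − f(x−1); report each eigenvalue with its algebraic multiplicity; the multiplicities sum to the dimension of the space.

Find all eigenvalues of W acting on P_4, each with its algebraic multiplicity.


λ = 0 (multiplicity 5)

image of 1: 0
image of x: 0
image of x^2: 0
image of x^3: 0
image of x^4: 24
the matrix is upper triangular; its diagonal is (0, 0, 0, 0, 0)
for a triangular matrix the eigenvalues are the diagonal entries, with algebraic multiplicity their repetition count


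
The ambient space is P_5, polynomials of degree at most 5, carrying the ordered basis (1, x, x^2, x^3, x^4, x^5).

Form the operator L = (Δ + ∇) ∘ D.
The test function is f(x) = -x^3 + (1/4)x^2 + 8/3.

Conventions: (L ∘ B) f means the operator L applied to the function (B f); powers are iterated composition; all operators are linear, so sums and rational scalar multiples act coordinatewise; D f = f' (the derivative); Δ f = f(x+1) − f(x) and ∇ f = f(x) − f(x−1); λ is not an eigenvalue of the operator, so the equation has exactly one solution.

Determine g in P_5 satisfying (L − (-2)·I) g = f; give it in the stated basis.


write g with unknown coordinates in the stated basis and equate coefficients in (L − (-2)·I) g = f
solving from the highest basis element down gives g = -(1/2)x^3 + (1/8)x^2 + 3x + 13/12
check: L g = -6x + 1/2
so L g − (-2)·g = -x^3 + (1/4)x^2 + 8/3 = f ✓

the image equals g(x) = -(1/2)x^3 + (1/8)x^2 + 3x + 13/12


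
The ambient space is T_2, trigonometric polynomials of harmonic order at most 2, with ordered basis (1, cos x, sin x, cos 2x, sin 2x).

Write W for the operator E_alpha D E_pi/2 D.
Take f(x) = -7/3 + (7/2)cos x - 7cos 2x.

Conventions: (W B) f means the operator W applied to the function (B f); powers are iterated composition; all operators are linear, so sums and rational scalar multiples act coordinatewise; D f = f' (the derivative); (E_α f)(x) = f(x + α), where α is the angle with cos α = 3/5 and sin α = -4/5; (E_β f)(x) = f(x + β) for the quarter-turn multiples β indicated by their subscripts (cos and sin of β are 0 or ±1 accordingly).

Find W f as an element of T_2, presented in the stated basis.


D f = -(7/2)sin x + 14sin 2x
E_pi/2 D f = -(7/2)cos x - 14sin 2x
D E_pi/2 D f = (7/2)sin x - 28cos 2x
E_alpha (D E_pi/2 D) f = -(14/5)cos x + (21/10)sin x + (196/25)cos 2x - (672/25)sin 2x

the result is g(x) = -(14/5)cos x + (21/10)sin x + (196/25)cos 2x - (672/25)sin 2x


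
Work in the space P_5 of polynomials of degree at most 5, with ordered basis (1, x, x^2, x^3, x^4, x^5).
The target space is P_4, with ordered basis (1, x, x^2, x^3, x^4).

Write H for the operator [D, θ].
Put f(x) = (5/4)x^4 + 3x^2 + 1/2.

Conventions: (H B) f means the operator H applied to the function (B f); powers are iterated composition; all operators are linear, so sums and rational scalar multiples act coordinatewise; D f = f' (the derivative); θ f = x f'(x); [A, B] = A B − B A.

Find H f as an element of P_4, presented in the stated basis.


the image equals g(x) = 5x^3 + 6x

θ f = 5x^4 + 6x^2
D θ f = 20x^3 + 12x
D f = 5x^3 + 6x
θ D f = 15x^3 + 6x
[D, θ] f = 5x^3 + 6x


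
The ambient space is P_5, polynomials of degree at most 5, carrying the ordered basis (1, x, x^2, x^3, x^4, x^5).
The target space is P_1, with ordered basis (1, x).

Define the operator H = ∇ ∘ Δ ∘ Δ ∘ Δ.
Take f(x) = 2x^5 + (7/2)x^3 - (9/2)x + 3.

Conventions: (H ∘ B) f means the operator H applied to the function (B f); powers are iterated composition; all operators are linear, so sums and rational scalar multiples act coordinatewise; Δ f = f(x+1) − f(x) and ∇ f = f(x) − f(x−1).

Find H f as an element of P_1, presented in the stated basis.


Δ f = 10x^4 + 20x^3 + (61/2)x^2 + (41/2)x + 1
Δ Δ f = 40x^3 + 120x^2 + 161x + 81
Δ Δ Δ f = 120x^2 + 360x + 321
∇ Δ Δ Δ f = 240x + 240

the result is g(x) = 240x + 240


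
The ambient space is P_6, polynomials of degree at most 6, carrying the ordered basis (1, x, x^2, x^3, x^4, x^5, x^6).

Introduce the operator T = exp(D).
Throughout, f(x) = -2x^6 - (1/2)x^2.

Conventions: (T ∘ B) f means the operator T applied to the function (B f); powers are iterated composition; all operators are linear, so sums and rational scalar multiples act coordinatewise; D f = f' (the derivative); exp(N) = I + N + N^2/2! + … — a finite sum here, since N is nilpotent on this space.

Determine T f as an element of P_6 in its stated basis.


order-1 term: -12x^5 - x
order-2 term: -30x^4 - 1/2
order-3 term: -40x^3
order-4 term: -30x^2
order-5 term: -12x
order-6 term: -2
the series for exp(D) f terminates at order 6
exp(D) f = -2x^6 - 12x^5 - 30x^4 - 40x^3 - (61/2)x^2 - 13x - 5/2

the image equals g(x) = -2x^6 - 12x^5 - 30x^4 - 40x^3 - (61/2)x^2 - 13x - 5/2


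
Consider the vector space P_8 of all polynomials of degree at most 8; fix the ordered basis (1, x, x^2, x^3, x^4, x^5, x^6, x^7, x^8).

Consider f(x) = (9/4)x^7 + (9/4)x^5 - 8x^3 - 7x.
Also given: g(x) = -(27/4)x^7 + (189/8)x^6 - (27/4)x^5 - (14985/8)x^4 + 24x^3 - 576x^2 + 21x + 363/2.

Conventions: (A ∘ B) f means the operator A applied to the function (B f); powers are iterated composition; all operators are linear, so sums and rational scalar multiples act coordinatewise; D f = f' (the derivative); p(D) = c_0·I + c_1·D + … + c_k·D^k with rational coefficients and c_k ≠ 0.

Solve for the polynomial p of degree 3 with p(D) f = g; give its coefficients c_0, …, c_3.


D^0 f = (9/4)x^7 + (9/4)x^5 - 8x^3 - 7x
D^1 f = (63/4)x^6 + (45/4)x^4 - 24x^2 - 7
D^2 f = (189/2)x^5 + 45x^3 - 48x
D^3 f = (945/2)x^4 + 135x^2 - 48
matching coefficients of g against c_0 f + c_1 Df + … from the top degree down determines the c_i
solution: c_0 = -3, c_1 = 3/2, c_2 = 0, c_3 = -4

p(D) = -3·I + (3/2)·D − 4·D^3, i.e. c_0 = -3, c_1 = 3/2, c_2 = 0, c_3 = -4


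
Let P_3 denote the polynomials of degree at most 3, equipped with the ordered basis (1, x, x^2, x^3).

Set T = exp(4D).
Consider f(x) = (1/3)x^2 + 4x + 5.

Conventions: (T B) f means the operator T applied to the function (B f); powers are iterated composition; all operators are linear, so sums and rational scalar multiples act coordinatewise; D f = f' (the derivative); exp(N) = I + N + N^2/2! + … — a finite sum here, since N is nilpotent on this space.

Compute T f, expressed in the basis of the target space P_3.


order-1 term: (8/3)x + 16
order-2 term: 16/3
the series for exp(4D) f terminates at order 2
exp(4D) f = (1/3)x^2 + (20/3)x + 79/3

the result is g(x) = (1/3)x^2 + (20/3)x + 79/3


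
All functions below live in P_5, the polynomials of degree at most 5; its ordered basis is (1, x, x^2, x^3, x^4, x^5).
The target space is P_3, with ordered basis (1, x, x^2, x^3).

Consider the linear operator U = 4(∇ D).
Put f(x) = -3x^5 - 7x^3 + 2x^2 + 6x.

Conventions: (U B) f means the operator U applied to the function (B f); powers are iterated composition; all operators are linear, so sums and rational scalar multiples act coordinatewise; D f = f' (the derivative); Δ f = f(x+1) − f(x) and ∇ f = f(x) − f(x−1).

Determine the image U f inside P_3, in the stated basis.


D f = -15x^4 - 21x^2 + 4x + 6
∇ D f = -60x^3 + 90x^2 - 102x + 40
(4(∇ D)) f = -240x^3 + 360x^2 - 408x + 160

g(x) = -240x^3 + 360x^2 - 408x + 160


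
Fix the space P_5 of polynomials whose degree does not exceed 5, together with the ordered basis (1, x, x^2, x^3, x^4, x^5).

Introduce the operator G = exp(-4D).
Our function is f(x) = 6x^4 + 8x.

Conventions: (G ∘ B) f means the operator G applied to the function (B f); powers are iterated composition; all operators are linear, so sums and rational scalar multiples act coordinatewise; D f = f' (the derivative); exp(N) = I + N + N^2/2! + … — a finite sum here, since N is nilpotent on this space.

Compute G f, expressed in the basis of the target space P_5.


the image equals g(x) = 6x^4 - 96x^3 + 576x^2 - 1528x + 1504

order-1 term: -96x^3 - 32
order-2 term: 576x^2
order-3 term: -1536x
order-4 term: 1536
the series for exp(-4D) f terminates at order 4
exp(-4D) f = 6x^4 - 96x^3 + 576x^2 - 1528x + 1504


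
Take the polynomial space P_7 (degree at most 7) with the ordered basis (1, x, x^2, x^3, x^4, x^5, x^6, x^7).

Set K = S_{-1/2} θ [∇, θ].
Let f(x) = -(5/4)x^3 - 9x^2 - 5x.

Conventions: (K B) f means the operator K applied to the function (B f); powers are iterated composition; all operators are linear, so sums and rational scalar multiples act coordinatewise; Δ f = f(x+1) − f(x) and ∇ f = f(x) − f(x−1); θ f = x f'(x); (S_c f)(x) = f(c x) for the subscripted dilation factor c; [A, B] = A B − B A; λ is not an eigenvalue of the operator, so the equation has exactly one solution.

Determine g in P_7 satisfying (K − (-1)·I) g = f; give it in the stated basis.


write g with unknown coordinates in the stated basis and equate coefficients in (K − (-1)·I) g = f
solving from the highest basis element down gives g = -(5/4)x^3 - (57/8)x^2 - (67/8)x
check: K g = -(15/8)x^2 + (27/8)x
so K g − (-1)·g = -(5/4)x^3 - 9x^2 - 5x = f ✓

the image equals g(x) = -(5/4)x^3 - (57/8)x^2 - (67/8)x


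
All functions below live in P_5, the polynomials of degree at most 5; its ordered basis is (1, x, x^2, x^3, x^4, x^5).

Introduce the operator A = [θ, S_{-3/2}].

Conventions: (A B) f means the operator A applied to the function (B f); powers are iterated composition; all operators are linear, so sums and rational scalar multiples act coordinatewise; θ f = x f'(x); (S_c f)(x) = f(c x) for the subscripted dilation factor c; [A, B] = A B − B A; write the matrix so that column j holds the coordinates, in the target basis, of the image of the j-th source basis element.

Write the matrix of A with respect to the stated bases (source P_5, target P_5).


the matrix is [[0, 0, 0, 0, 0, 0]; [0, 0, 0, 0, 0, 0]; [0, 0, 0, 0, 0, 0]; [0, 0, 0, 0, 0, 0]; [0, 0, 0, 0, 0, 0]; [0, 0, 0, 0, 0, 0]] (rows listed top to bottom)

image of 1: 0
image of x: 0
image of x^2: 0
image of x^3: 0
image of x^4: 0
image of x^5: 0
each image's coordinates form column j of the matrix


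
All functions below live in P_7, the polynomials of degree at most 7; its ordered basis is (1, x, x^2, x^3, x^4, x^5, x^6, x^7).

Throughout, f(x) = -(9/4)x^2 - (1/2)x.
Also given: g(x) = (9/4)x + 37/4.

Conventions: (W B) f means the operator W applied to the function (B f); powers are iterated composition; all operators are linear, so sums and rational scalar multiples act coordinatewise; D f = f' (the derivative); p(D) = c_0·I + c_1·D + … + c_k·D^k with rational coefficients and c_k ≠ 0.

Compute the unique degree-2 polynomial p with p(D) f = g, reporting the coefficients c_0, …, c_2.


p(D) = -(1/2)·D − 2·D^2, i.e. c_0 = 0, c_1 = -1/2, c_2 = -2

D^0 f = -(9/4)x^2 - (1/2)x
D^1 f = -(9/2)x - 1/2
D^2 f = -9/2
matching coefficients of g against c_0 f + c_1 Df + … from the top degree down determines the c_i
solution: c_0 = 0, c_1 = -1/2, c_2 = -2


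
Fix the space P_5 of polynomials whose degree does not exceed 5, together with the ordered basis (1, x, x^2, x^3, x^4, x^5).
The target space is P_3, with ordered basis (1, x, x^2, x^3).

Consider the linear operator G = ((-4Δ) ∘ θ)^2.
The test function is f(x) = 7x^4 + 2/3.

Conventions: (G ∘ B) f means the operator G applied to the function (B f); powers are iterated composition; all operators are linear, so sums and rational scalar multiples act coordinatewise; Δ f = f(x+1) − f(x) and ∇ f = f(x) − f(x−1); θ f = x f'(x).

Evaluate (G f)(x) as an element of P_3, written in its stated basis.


the result is g(x) = 16128x^2 + 26880x + 12544

θ f = 28x^4
Δ θ f = 112x^3 + 168x^2 + 112x + 28
(-4Δ) θ f = -448x^3 - 672x^2 - 448x - 112
θ ((-4Δ) ∘ θ) f = -1344x^3 - 1344x^2 - 448x
Δ θ ((-4Δ) ∘ θ) f = -4032x^2 - 6720x - 3136
(-4Δ) θ ((-4Δ) ∘ θ) f = 16128x^2 + 26880x + 12544


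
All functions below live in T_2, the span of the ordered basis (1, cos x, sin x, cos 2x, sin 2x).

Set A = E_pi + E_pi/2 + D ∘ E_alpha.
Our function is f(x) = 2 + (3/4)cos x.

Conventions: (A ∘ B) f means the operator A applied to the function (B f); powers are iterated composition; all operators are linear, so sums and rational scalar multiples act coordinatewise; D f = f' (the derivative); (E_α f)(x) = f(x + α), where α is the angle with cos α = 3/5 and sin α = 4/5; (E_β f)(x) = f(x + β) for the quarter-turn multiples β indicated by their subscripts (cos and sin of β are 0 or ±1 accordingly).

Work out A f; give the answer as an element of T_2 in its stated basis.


the image equals g(x) = 4 - (27/20)cos x - (6/5)sin x

E_pi f = 2 - (3/4)cos x
E_pi/2 f = 2 - (3/4)sin x
E_alpha f = 2 + (9/20)cos x - (3/5)sin x
D E_alpha f = -(3/5)cos x - (9/20)sin x
(E_pi + E_pi/2 + D ∘ E_alpha) f = 4 - (27/20)cos x - (6/5)sin x


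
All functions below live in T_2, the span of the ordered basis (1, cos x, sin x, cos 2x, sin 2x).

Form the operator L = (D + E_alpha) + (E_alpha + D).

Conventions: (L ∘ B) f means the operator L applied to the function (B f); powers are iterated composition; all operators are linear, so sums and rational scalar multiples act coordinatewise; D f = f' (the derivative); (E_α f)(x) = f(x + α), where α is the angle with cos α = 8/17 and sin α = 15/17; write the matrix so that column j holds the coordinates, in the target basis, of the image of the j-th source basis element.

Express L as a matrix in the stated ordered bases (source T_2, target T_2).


the matrix is [[2, 0, 0, 0, 0]; [0, 16/17, 64/17, 0, 0]; [0, -64/17, 16/17, 0, 0]; [0, 0, 0, -322/289, 1636/289]; [0, 0, 0, -1636/289, -322/289]] (rows listed top to bottom)

image of 1: 2
image of cos x: (16/17)cos x - (64/17)sin x
image of sin x: (64/17)cos x + (16/17)sin x
image of cos 2x: -(322/289)cos 2x - (1636/289)sin 2x
image of sin 2x: (1636/289)cos 2x - (322/289)sin 2x
each image's coordinates form column j of the matrix


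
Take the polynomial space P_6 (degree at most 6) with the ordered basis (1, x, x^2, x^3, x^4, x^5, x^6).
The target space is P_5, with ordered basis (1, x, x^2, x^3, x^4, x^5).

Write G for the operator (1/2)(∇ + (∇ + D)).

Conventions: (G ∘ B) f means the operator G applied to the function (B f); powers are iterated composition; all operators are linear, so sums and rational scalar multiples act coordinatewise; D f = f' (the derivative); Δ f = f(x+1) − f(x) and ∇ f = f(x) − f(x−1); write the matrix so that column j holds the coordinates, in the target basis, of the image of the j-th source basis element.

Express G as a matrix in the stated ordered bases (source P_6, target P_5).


image of 1: 0
image of x: 3/2
image of x^2: 3x - 1
image of x^3: (9/2)x^2 - 3x + 1
image of x^4: 6x^3 - 6x^2 + 4x - 1
image of x^5: (15/2)x^4 - 10x^3 + 10x^2 - 5x + 1
image of x^6: 9x^5 - 15x^4 + 20x^3 - 15x^2 + 6x - 1
each image's coordinates form column j of the matrix

the matrix is [[0, 3/2, -1, 1, -1, 1, -1]; [0, 0, 3, -3, 4, -5, 6]; [0, 0, 0, 9/2, -6, 10, -15]; [0, 0, 0, 0, 6, -10, 20]; [0, 0, 0, 0, 0, 15/2, -15]; [0, 0, 0, 0, 0, 0, 9]] (rows listed top to bottom)


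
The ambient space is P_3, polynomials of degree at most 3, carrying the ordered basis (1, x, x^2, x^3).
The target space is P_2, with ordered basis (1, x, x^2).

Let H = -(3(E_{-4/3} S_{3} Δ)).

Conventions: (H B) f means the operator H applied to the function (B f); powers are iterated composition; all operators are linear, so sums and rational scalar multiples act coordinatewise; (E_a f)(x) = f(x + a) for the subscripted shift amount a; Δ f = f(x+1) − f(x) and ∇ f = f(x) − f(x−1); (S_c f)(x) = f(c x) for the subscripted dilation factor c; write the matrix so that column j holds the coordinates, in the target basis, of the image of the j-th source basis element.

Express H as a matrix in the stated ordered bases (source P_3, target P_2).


image of 1: 0
image of x: -3
image of x^2: -18x + 21
image of x^3: -81x^2 + 189x - 111
each image's coordinates form column j of the matrix

the matrix is [[0, -3, 21, -111]; [0, 0, -18, 189]; [0, 0, 0, -81]] (rows listed top to bottom)


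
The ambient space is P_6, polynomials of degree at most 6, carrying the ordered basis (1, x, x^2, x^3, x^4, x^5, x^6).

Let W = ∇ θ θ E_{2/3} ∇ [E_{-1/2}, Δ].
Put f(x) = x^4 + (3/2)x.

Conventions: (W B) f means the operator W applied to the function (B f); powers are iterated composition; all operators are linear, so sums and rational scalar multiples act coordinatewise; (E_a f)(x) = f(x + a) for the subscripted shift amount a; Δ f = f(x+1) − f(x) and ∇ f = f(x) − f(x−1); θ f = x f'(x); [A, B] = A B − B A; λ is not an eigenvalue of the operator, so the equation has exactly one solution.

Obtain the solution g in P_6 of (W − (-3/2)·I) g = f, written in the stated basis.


the result is g(x) = (2/3)x^4 + x

write g with unknown coordinates in the stated basis and equate coefficients in (W − (-3/2)·I) g = f
solving from the highest basis element down gives g = (2/3)x^4 + x
check: W g = 0
so W g − (-3/2)·g = x^4 + (3/2)x = f ✓


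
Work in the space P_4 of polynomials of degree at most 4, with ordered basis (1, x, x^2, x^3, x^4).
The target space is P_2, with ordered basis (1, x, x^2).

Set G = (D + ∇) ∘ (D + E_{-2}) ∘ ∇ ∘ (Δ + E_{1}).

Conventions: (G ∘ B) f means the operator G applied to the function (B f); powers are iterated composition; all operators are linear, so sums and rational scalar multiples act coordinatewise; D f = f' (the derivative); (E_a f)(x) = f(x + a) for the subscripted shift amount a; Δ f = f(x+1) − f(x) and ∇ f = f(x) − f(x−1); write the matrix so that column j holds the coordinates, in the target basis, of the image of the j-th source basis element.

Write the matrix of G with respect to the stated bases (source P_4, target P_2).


image of 1: 0
image of x: 0
image of x^2: 4
image of x^3: 12x + 3
image of x^4: 24x^2 + 12x + 30
each image's coordinates form column j of the matrix

the matrix is [[0, 0, 4, 3, 30]; [0, 0, 0, 12, 12]; [0, 0, 0, 0, 24]] (rows listed top to bottom)


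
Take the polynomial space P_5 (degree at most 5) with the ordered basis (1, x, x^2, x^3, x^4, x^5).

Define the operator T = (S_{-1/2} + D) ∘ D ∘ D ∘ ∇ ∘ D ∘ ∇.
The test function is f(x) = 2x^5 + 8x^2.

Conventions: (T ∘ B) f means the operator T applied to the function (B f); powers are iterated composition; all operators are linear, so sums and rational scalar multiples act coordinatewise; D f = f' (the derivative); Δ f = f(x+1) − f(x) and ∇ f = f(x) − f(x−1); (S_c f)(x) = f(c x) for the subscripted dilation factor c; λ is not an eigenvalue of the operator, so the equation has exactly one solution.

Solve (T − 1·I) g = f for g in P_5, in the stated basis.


the result is g(x) = -2x^5 - 8x^2 - 240

write g with unknown coordinates in the stated basis and equate coefficients in (T − 1·I) g = f
solving from the highest basis element down gives g = -2x^5 - 8x^2 - 240
check: T g = -240
so T g − 1·g = 2x^5 + 8x^2 = f ✓


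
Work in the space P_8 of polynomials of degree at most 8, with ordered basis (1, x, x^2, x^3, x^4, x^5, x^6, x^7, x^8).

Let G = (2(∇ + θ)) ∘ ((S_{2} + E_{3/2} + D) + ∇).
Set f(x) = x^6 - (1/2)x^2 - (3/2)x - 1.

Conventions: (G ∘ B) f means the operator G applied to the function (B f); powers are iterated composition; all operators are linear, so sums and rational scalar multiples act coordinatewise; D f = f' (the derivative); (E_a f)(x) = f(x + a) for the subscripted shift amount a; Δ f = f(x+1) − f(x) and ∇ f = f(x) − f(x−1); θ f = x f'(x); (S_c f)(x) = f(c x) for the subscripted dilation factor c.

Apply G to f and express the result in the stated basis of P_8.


the result is g(x) = 780x^6 + 990x^5 - 1590x^4 + 2855x^3 - (3985/4)x^2 + (4127/8)x + 79/4

S_{2} f = 64x^6 - 2x^2 - 3x - 1
E_{3/2} f = x^6 + 9x^5 + (135/4)x^4 + (135/2)x^3 + (1207/16)x^2 + (681/16)x + 449/64
D f = 6x^5 - x - 3/2
(S_{2} + E_{3/2} + D) f = 65x^6 + 15x^5 + (135/4)x^4 + (135/2)x^3 + (1175/16)x^2 + (617/16)x + 289/64
∇ f = 6x^5 - 15x^4 + 20x^3 - 15x^2 + 5x - 2
((S_{2} + E_{3/2} + D) + ∇) f = 65x^6 + 21x^5 + (75/4)x^4 + (175/2)x^3 + (935/16)x^2 + (697/16)x + 161/64
∇ ((S_{2} + E_{3/2} + D) + ∇) f = 390x^5 - 870x^4 + 1165x^3 - 615x^2 + (1715/8)x + 79/8
θ ((S_{2} + E_{3/2} + D) + ∇) f = 390x^6 + 105x^5 + 75x^4 + (525/2)x^3 + (935/8)x^2 + (697/16)x
(∇ + θ) ((S_{2} + E_{3/2} + D) + ∇) f = 390x^6 + 495x^5 - 795x^4 + (2855/2)x^3 - (3985/8)x^2 + (4127/16)x + 79/8
(2(∇ + θ)) ((S_{2} + E_{3/2} + D) + ∇) f = 780x^6 + 990x^5 - 1590x^4 + 2855x^3 - (3985/4)x^2 + (4127/8)x + 79/4


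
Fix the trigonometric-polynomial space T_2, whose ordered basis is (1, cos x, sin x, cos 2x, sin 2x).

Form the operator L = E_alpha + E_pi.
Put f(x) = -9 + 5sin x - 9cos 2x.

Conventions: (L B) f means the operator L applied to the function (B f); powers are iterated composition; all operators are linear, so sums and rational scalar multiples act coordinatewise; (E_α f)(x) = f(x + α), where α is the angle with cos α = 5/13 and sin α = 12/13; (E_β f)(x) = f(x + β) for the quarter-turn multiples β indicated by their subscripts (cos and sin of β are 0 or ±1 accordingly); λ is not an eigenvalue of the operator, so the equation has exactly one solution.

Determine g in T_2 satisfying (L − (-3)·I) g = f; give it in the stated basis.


write g with unknown coordinates in the stated basis and equate coefficients in (L − (-3)·I) g = f
solving from the highest basis element down gives g = -9/5 - (12/17)cos x + (31/17)sin x - (5013/1921)cos 2x - (1080/1921)sin 2x
check: L g = -18/5 + (36/17)cos x - (8/17)sin x - (2250/1921)cos 2x + (3240/1921)sin 2x
so L g − (-3)·g = -9 + 5sin x - 9cos 2x = f ✓

the result is g(x) = -9/5 - (12/17)cos x + (31/17)sin x - (5013/1921)cos 2x - (1080/1921)sin 2x


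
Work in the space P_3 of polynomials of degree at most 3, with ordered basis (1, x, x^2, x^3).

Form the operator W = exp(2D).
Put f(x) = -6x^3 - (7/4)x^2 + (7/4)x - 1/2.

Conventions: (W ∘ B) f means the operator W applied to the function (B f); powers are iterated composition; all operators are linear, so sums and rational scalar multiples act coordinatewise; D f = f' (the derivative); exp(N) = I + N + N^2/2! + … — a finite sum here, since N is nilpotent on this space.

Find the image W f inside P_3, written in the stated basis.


the image equals g(x) = -6x^3 - (151/4)x^2 - (309/4)x - 52

order-1 term: -36x^2 - 7x + 7/2
order-2 term: -72x - 7
order-3 term: -48
the series for exp(2D) f terminates at order 3
exp(2D) f = -6x^3 - (151/4)x^2 - (309/4)x - 52


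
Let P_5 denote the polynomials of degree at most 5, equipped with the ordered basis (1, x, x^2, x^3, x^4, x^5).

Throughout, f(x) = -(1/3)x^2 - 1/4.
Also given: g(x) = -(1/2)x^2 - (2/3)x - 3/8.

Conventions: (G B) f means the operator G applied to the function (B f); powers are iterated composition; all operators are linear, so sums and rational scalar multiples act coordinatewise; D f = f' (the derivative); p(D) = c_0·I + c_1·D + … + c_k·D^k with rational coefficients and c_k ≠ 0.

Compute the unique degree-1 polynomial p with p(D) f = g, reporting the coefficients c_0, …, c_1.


c_0 = 3/2, c_1 = 1

D^0 f = -(1/3)x^2 - 1/4
D^1 f = -(2/3)x
matching coefficients of g against c_0 f + c_1 Df + … from the top degree down determines the c_i
solution: c_0 = 3/2, c_1 = 1


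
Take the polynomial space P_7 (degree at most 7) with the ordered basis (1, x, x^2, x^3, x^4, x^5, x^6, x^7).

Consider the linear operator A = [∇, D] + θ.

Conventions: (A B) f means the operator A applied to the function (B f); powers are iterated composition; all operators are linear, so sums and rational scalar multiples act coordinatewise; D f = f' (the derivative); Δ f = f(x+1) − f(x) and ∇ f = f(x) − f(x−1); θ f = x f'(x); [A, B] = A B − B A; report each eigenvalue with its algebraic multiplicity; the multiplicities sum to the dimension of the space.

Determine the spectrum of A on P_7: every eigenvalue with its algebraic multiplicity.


image of 1: 0
image of x: x
image of x^2: 2x^2
image of x^3: 3x^3
image of x^4: 4x^4
image of x^5: 5x^5
image of x^6: 6x^6
image of x^7: 7x^7
the matrix is upper triangular; its diagonal is (0, 1, 2, 3, 4, 5, 6, 7)
for a triangular matrix the eigenvalues are the diagonal entries, with algebraic multiplicity their repetition count

λ = 0 (multiplicity 1), λ = 1 (multiplicity 1), λ = 2 (multiplicity 1), λ = 3 (multiplicity 1), λ = 4 (multiplicity 1), λ = 5 (multiplicity 1), λ = 6 (multiplicity 1), λ = 7 (multiplicity 1)


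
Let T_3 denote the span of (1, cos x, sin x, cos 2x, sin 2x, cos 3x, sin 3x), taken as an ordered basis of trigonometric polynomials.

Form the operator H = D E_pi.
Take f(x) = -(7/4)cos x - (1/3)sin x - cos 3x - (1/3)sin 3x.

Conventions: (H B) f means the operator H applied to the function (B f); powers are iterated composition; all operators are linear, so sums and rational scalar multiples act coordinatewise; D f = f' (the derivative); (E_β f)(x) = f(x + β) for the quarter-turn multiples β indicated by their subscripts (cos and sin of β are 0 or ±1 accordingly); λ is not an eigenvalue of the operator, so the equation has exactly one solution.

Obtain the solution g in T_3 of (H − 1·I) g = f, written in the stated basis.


write g with unknown coordinates in the stated basis and equate coefficients in (H − 1·I) g = f
solving from the highest basis element down gives g = (17/24)cos x + (25/24)sin x + (1/3)sin 3x
check: H g = -(25/24)cos x + (17/24)sin x - cos 3x
so H g − 1·g = -(7/4)cos x - (1/3)sin x - cos 3x - (1/3)sin 3x = f ✓

the result is g(x) = (17/24)cos x + (25/24)sin x + (1/3)sin 3x


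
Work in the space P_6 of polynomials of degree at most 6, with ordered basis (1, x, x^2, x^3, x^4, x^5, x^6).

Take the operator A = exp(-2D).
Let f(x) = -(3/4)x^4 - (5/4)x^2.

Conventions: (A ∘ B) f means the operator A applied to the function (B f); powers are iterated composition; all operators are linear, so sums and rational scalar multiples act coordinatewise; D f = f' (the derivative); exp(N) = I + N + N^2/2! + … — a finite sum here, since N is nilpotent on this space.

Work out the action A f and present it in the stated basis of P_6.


order-1 term: 6x^3 + 5x
order-2 term: -18x^2 - 5
order-3 term: 24x
order-4 term: -12
the series for exp(-2D) f terminates at order 4
exp(-2D) f = -(3/4)x^4 + 6x^3 - (77/4)x^2 + 29x - 17

g(x) = -(3/4)x^4 + 6x^3 - (77/4)x^2 + 29x - 17


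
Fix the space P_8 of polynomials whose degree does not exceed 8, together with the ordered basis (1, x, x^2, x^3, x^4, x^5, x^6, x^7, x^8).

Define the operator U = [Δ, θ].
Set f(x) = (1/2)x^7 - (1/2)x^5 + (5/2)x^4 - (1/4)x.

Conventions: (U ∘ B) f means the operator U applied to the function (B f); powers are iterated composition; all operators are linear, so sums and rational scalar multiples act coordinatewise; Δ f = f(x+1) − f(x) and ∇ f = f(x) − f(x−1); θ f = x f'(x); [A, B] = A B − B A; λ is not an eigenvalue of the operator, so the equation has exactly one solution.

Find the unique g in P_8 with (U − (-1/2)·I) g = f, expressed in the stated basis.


the result is g(x) = x^7 - 14x^6 + 83x^5 - 195x^4 - 360x^3 + 3330x^2 - (13769/2)x + 3493

write g with unknown coordinates in the stated basis and equate coefficients in (U − (-1/2)·I) g = f
solving from the highest basis element down gives g = x^7 - 14x^6 + 83x^5 - 195x^4 - 360x^3 + 3330x^2 - (13769/2)x + 3493
check: U g = 7x^6 - 42x^5 + 100x^4 + 180x^3 - 1665x^2 + 3442x - 3493/2
so U g − (-1/2)·g = (1/2)x^7 - (1/2)x^5 + (5/2)x^4 - (1/4)x = f ✓
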